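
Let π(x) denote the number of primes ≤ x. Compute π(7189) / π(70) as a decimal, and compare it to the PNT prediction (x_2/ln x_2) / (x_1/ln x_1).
π(7189)/π(70) = 918/19 ≈ 48.3158;  PNT prediction ≈ 49.1335.

π(70) = 19 and π(7189) = 918, so π(7189)/π(70) ≈ 48.3158. The PNT-predicted ratio is (7189/ln(7189)) / (70/ln(70)) ≈ 49.1335. The two agree to within a few percent, as expected.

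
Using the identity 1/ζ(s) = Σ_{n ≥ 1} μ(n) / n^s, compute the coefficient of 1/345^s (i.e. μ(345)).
μ(345) = -1

Factor n = 345 = 3 · 5 · 23. μ(n) = 0 if any exponent ≥ 2 (not squarefree); otherwise μ(n) = (−1)^{ω(n)} where ω(n) is the number of distinct prime factors. Applying: μ(345) = -1.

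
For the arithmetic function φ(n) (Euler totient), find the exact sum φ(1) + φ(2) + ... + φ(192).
Σ_{n ≤ 192} φ(n) = 11230

Compute φ(n) for each 1 ≤ n ≤ 192: φ(1) = 1, φ(2) = 1, φ(3) = 2, φ(4) = 2, φ(5) = 4, φ(6) = 2, φ(7) = 6, φ(8) = 4, φ(9) = 6, φ(10) = 4, φ(11) = 10, φ(12) = 4, φ(13) = 12, φ(14) = 6, φ(15) = 8, φ(16) = 8, φ(17) = 16, φ(18) = 6, φ(19) = 18, φ(20) = 8, φ(21) = 12, φ(22) = 10, φ(23) = 22, φ(24) = 8, φ(25) = 20, φ(26) = 12, φ(27) = 18, φ(28) = 12, φ(29) = 28, φ(30) = 8, φ(31) = 30, φ(32) = 16, φ(33) = 20, φ(34) = 16, φ(35) = 24, φ(36) = 12, φ(37) = 36, φ(38) = 18, φ(39) = 24, φ(40) = 16, φ(41) = 40, φ(42) = 12, φ(43) = 42, φ(44) = 20, φ(45) = 24, φ(46) = 22, φ(47) = 46, φ(48) = 16, φ(49) = 42, φ(50) = 20, φ(51) = 32, φ(52) = 24, φ(53) = 52, φ(54) = 18, φ(55) = 40, φ(56) = 24, φ(57) = 36, φ(58) = 28, φ(59) = 58, φ(60) = 16, φ(61) = 60, φ(62) = 30, φ(63) = 36, φ(64) = 32, φ(65) = 48, φ(66) = 20, φ(67) = 66, φ(68) = 32, φ(69) = 44, φ(70) = 24, φ(71) = 70, φ(72) = 24, φ(73) = 72, φ(74) = 36, φ(75) = 40, φ(76) = 36, φ(77) = 60, φ(78) = 24, φ(79) = 78, φ(80) = 32, φ(81) = 54, φ(82) = 40, φ(83) = 82, φ(84) = 24, φ(85) = 64, φ(86) = 42, φ(87) = 56, φ(88) = 40, φ(89) = 88, φ(90) = 24, φ(91) = 72, φ(92) = 44, φ(93) = 60, φ(94) = 46, φ(95) = 72, φ(96) = 32, φ(97) = 96, φ(98) = 42, φ(99) = 60, φ(100) = 40, φ(101) = 100, φ(102) = 32, φ(103) = 102, φ(104) = 48, φ(105) = 48, φ(106) = 52, φ(107) = 106, φ(108) = 36, φ(109) = 108, φ(110) = 40, φ(111) = 72, φ(112) = 48, φ(113) = 112, φ(114) = 36, φ(115) = 88, φ(116) = 56, φ(117) = 72, φ(118) = 58, φ(119) = 96, φ(120) = 32, φ(121) = 110, φ(122) = 60, φ(123) = 80, φ(124) = 60, φ(125) = 100, φ(126) = 36, φ(127) = 126, φ(128) = 64, φ(129) = 84, φ(130) = 48, φ(131) = 130, φ(132) = 40, φ(133) = 108, φ(134) = 66, φ(135) = 72, φ(136) = 64, φ(137) = 136, φ(138) = 44, φ(139) = 138, φ(140) = 48, φ(141) = 92, φ(142) = 70, φ(143) = 120, φ(144) = 48, φ(145) = 112, φ(146) = 72, φ(147) = 84, φ(148) = 72, φ(149) = 148, φ(150) = 40, φ(151) = 150, φ(152) = 72, φ(153) = 96, φ(154) = 60, φ(155) = 120, φ(156) = 48, φ(157) = 156, φ(158) = 78, φ(159) = 104, φ(160) = 64, φ(161) = 132, φ(162) = 54, φ(163) = 162, φ(164) = 80, φ(165) = 80, φ(166) = 82, φ(167) = 166, φ(168) = 48, φ(169) = 156, φ(170) = 64, φ(171) = 108, φ(172) = 84, φ(173) = 172, φ(174) = 56, φ(175) = 120, φ(176) = 80, φ(177) = 116, φ(178) = 88, φ(179) = 178, φ(180) = 48, φ(181) = 180, φ(182) = 72, φ(183) = 120, φ(184) = 88, φ(185) = 144, φ(186) = 60, φ(187) = 160, φ(188) = 92, φ(189) = 108, φ(190) = 72, φ(191) = 190, φ(192) = 64. Summing all 192 values: 11230. (Average order: Σ_{n ≤ x} φ(n) ~ (3/π²) x². For x = 192, (3/π²)·192² ≈ 11205.31.)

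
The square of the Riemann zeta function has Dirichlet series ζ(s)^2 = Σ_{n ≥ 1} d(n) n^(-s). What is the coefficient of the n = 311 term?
d(311) = 2

ζ(s)^2 = (Σ 1/m^s)(Σ 1/k^s). The coefficient of 1/n^s in the product is the number of ordered pairs (m, k) with mk = n, which equals d(n). For n = 311, divisors are [1, 311], so d(311) = 2.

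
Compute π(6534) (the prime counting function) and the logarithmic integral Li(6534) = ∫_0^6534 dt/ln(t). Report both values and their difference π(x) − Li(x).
π(6534) = 844;  Li(6534) ≈ 861.49;  π(x) − Li(x) ≈ -17.49.

Direct count of primes ≤ 6534 gives π(6534) = 844. Numerical evaluation of the logarithmic integral gives Li(6534) ≈ 861.49. The difference π(x) − Li(x) ≈ -17.49 is typically negative for small/moderate x (Li(x) overestimates), though Littlewood's theorem shows this sign changes infinitely often.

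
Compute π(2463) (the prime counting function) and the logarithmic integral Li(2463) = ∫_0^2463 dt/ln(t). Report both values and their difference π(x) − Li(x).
π(2463) = 364;  Li(2463) ≈ 374.88;  π(x) − Li(x) ≈ -10.88.

Direct count of primes ≤ 2463 gives π(2463) = 364. Numerical evaluation of the logarithmic integral gives Li(2463) ≈ 374.88. The difference π(x) − Li(x) ≈ -10.88 is typically negative for small/moderate x (Li(x) overestimates), though Littlewood's theorem shows this sign changes infinitely often.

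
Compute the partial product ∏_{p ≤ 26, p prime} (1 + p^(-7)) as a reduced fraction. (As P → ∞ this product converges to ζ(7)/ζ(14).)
∏ = 1213055423679013780431254747580653474818754487990016/1203084832226034935165248483197620256588271403484375

The primes p ≤ 26 are [2, 3, 5, 7, 11, 13, 17, 19, 23]. For each, (1 + 1/p^7) = (p^7 + 1)/p^7. Multiplying these fractions over p ∈ [2, 3, 5, 7, 11, 13, 17, 19, 23] gives 1213055423679013780431254747580653474818754487990016/1203084832226034935165248483197620256588271403484375. (In the limit P → ∞ this tends to ζ(7)/ζ(14).)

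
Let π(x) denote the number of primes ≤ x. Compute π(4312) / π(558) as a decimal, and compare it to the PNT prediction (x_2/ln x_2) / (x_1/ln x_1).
π(4312)/π(558) = 590/102 ≈ 5.7843;  PNT prediction ≈ 5.8395.

π(558) = 102 and π(4312) = 590, so π(4312)/π(558) ≈ 5.7843. The PNT-predicted ratio is (4312/ln(4312)) / (558/ln(558)) ≈ 5.8395. The two agree to within a few percent, as expected.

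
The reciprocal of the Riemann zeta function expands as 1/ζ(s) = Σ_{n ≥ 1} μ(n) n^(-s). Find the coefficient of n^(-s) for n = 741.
μ(741) = -1

Factor n = 741 = 3 · 13 · 19. μ(n) = 0 if any exponent ≥ 2 (not squarefree); otherwise μ(n) = (−1)^{ω(n)} where ω(n) is the number of distinct prime factors. Applying: μ(741) = -1.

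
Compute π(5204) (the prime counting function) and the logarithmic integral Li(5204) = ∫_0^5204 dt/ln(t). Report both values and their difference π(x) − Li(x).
π(5204) = 692;  Li(5204) ≈ 708.18;  π(x) − Li(x) ≈ -16.18.

Direct count of primes ≤ 5204 gives π(5204) = 692. Numerical evaluation of the logarithmic integral gives Li(5204) ≈ 708.18. The difference π(x) − Li(x) ≈ -16.18 is typically negative for small/moderate x (Li(x) overestimates), though Littlewood's theorem shows this sign changes infinitely often.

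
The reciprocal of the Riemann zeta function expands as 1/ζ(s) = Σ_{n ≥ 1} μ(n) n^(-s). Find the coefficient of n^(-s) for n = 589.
μ(589) = 1

Factor n = 589 = 19 · 31. μ(n) = 0 if any exponent ≥ 2 (not squarefree); otherwise μ(n) = (−1)^{ω(n)} where ω(n) is the number of distinct prime factors. Applying: μ(589) = 1.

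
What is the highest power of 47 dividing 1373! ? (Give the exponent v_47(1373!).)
v_47(1373!) = 29

Legendre's formula: v_p(n!) = Σ_{k ≥ 1} ⌊n / p^k⌋. For p = 47, n = 1373, the terms are:
  ⌊1373/47^1⌋ = ⌊1373/47⌋ = 29
(the next term ⌊1373/47^2⌋ = 0, terminating the sum). Summing: v_47(1373!) = 29 = 29.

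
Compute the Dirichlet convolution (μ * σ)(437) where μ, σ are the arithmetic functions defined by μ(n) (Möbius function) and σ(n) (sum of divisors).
(μ * σ)(437) = 437

Divisors of 437: [1, 19, 23, 437]. For each d | 437:
  d = 1: μ(1) · σ(437/1) = 1 · 480 = 480
  d = 19: μ(19) · σ(437/19) = -1 · 24 = -24
  d = 23: μ(23) · σ(437/23) = -1 · 20 = -20
  d = 437: μ(437) · σ(437/437) = 1 · 1 = 1
Summing: (μ * σ)(437) = 480 + -24 + -20 + 1 = 437.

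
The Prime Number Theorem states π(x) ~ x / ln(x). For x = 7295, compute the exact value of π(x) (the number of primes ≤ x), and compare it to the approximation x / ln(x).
π(7295) = 929;  x/ln(x) ≈ 820.13;  relative error ≈ 11.72%.

Directly count primes up to 7295: π(7295) = 929. The PNT approximation gives 7295/ln(7295) ≈ 7295/8.89494 ≈ 820.13. Relative error (π(x) − x/ln(x)) / π(x) ≈ 11.72%; the approximation is known to undercount slightly (Li(x) is a better estimate).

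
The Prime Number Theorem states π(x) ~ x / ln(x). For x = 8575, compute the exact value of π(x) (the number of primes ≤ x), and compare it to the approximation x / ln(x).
π(8575) = 1068;  x/ln(x) ≈ 946.82;  relative error ≈ 11.35%.

Directly count primes up to 8575: π(8575) = 1068. The PNT approximation gives 8575/ln(8575) ≈ 8575/9.05661 ≈ 946.82. Relative error (π(x) − x/ln(x)) / π(x) ≈ 11.35%; the approximation is known to undercount slightly (Li(x) is a better estimate).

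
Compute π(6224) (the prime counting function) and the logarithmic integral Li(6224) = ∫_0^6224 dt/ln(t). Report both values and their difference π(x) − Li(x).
π(6224) = 810;  Li(6224) ≈ 826.11;  π(x) − Li(x) ≈ -16.11.

Direct count of primes ≤ 6224 gives π(6224) = 810. Numerical evaluation of the logarithmic integral gives Li(6224) ≈ 826.11. The difference π(x) − Li(x) ≈ -16.11 is typically negative for small/moderate x (Li(x) overestimates), though Littlewood's theorem shows this sign changes infinitely often.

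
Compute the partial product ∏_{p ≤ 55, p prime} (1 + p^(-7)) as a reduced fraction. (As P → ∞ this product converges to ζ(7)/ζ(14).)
∏ = 309952223984670960543603211891856695601672510675385627534277668624533812457091991127236052954668734671204274242309849088/307404601692723276790274585782287621574695329443342398483341336503340384695750533342769593387518417543812906517214978125

The primes p ≤ 55 are [2, 3, 5, 7, 11, 13, 17, 19, 23, 29, 31, 37, 41, 43, 47, 53]. For each, (1 + 1/p^7) = (p^7 + 1)/p^7. Multiplying these fractions over p ∈ [2, 3, 5, 7, 11, 13, 17, 19, 23, 29, 31, 37, 41, 43, 47, 53] gives 309952223984670960543603211891856695601672510675385627534277668624533812457091991127236052954668734671204274242309849088/307404601692723276790274585782287621574695329443342398483341336503340384695750533342769593387518417543812906517214978125. (In the limit P → ∞ this tends to ζ(7)/ζ(14).)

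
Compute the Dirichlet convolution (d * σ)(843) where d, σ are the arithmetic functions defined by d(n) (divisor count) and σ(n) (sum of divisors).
(d * σ)(843) = 1704

Divisors of 843: [1, 3, 281, 843]. For each d | 843:
  d = 1: d(1) · σ(843/1) = 1 · 1128 = 1128
  d = 3: d(3) · σ(843/3) = 2 · 282 = 564
  d = 281: d(281) · σ(843/281) = 2 · 4 = 8
  d = 843: d(843) · σ(843/843) = 4 · 1 = 4
Summing: (d * σ)(843) = 1128 + 564 + 8 + 4 = 1704.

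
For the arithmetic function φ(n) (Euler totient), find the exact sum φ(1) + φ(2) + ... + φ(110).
Σ_{n ≤ 110} φ(n) = 3716

Compute φ(n) for each 1 ≤ n ≤ 110: φ(1) = 1, φ(2) = 1, φ(3) = 2, φ(4) = 2, φ(5) = 4, φ(6) = 2, φ(7) = 6, φ(8) = 4, φ(9) = 6, φ(10) = 4, φ(11) = 10, φ(12) = 4, φ(13) = 12, φ(14) = 6, φ(15) = 8, φ(16) = 8, φ(17) = 16, φ(18) = 6, φ(19) = 18, φ(20) = 8, φ(21) = 12, φ(22) = 10, φ(23) = 22, φ(24) = 8, φ(25) = 20, φ(26) = 12, φ(27) = 18, φ(28) = 12, φ(29) = 28, φ(30) = 8, φ(31) = 30, φ(32) = 16, φ(33) = 20, φ(34) = 16, φ(35) = 24, φ(36) = 12, φ(37) = 36, φ(38) = 18, φ(39) = 24, φ(40) = 16, φ(41) = 40, φ(42) = 12, φ(43) = 42, φ(44) = 20, φ(45) = 24, φ(46) = 22, φ(47) = 46, φ(48) = 16, φ(49) = 42, φ(50) = 20, φ(51) = 32, φ(52) = 24, φ(53) = 52, φ(54) = 18, φ(55) = 40, φ(56) = 24, φ(57) = 36, φ(58) = 28, φ(59) = 58, φ(60) = 16, φ(61) = 60, φ(62) = 30, φ(63) = 36, φ(64) = 32, φ(65) = 48, φ(66) = 20, φ(67) = 66, φ(68) = 32, φ(69) = 44, φ(70) = 24, φ(71) = 70, φ(72) = 24, φ(73) = 72, φ(74) = 36, φ(75) = 40, φ(76) = 36, φ(77) = 60, φ(78) = 24, φ(79) = 78, φ(80) = 32, φ(81) = 54, φ(82) = 40, φ(83) = 82, φ(84) = 24, φ(85) = 64, φ(86) = 42, φ(87) = 56, φ(88) = 40, φ(89) = 88, φ(90) = 24, φ(91) = 72, φ(92) = 44, φ(93) = 60, φ(94) = 46, φ(95) = 72, φ(96) = 32, φ(97) = 96, φ(98) = 42, φ(99) = 60, φ(100) = 40, φ(101) = 100, φ(102) = 32, φ(103) = 102, φ(104) = 48, φ(105) = 48, φ(106) = 52, φ(107) = 106, φ(108) = 36, φ(109) = 108, φ(110) = 40. Summing all 110 values: 3716. (Average order: Σ_{n ≤ x} φ(n) ~ (3/π²) x². For x = 110, (3/π²)·110² ≈ 3677.96.)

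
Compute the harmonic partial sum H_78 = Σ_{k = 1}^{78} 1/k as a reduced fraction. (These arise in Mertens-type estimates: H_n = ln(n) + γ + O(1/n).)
H_78 = 61462860623241058403302042280303/12441066073952429195098876987200

Direct summation: H_78 = 1 + 1/2 + ... + 1/78. The least common denominator is lcm(1, ..., 78) = 410555180440430163438262940577600; over this denominator the numerator is 410555180440430163438262940577600 + 205277590220215081719131470288800 + 136851726813476721146087646859200 + 102638795110107540859565735144400 + 82111036088086032687652588115520 + 68425863406738360573043823429600 + 58650740062918594776894705796800 + 51319397555053770429782867572200 + 45617242271158907048695882286400 + 41055518044043016343826294057760 + 37323198221857287585296630961600 + 34212931703369180286521911714800 + 31581167726186935649097149275200 + 29325370031459297388447352898400 + 27370345362695344229217529371840 + 25659698777526885214891433786100 + 24150304731790009614015467092800 + 22808621135579453524347941143200 + 21608167391601587549382260030400 + 20527759022021508171913147028880 + 19550246687639531592298235265600 + 18661599110928643792648315480800 + 17850225236540441888620127851200 + 17106465851684590143260955857400 + 16422207217617206537530517623104 + 15790583863093467824548574637600 + 15205747423719635682898627428800 + 14662685015729648694223676449200 + 14157075187601040118560791054400 + 13685172681347672114608764685920 + 13243715498078392368976223889600 + 12829849388763442607445716893050 + 12441066073952429195098876987200 + 12075152365895004807007733546400 + 11730148012583718955378941159360 + 11404310567789726762173970571600 + 11096085957849463876709809204800 + 10804083695800793774691130015200 + 10527055908728978549699049758400 + 10263879511010754085956573514440 + 10013540986351955205811291233600 + 9775123343819765796149117632800 + 9547794893963492172982859083200 + 9330799555464321896324157740400 + 9123448454231781409739176457280 + 8925112618270220944310063925600 + 8735216605115535392303466820800 + 8553232925842295071630477928700 + 8378677151845513539556386542400 + 8211103608808603268765258811552 + 8050101577263336538005155697600 + 7895291931546733912274287318800 + 7746324159253399310155904539200 + 7602873711859817841449313714400 + 7464639644371457517059326192320 + 7331342507864824347111838224600 + 7202722463867195849794086676800 + 7078537593800520059280395527200 + 6958562380346273956580727806400 + 6842586340673836057304382342960 + 6730412794105412515381359681600 + 6621857749039196184488111944800 + 6516748895879843864099411755200 + 6414924694381721303722858446525 + 6316233545237387129819429855040 + 6220533036976214597549438493600 + 6127689260304927812511387172800 + 6037576182947502403503866773200 + 5950075078846813962873375950400 + 5865074006291859477689470579680 + 5782467330146903710398069585600 + 5702155283894863381086985285800 + 5624043567677125526551547131200 + 5548042978924731938354904602400 + 5474069072539068845843505874368 + 5402041847900396887345565007600 + 5331885460265326797899518708800 + 5263527954364489274849524879200 = 2028274400566954927308967395249999, so H_78 = 2028274400566954927308967395249999/410555180440430163438262940577600; reducing by gcd(2028274400566954927308967395249999, 410555180440430163438262940577600) = 33 gives 61462860623241058403302042280303/12441066073952429195098876987200 ≈ 4.94032. (The PNT-adjacent estimate ln(78) + γ ≈ 4.93392 matches within O(1/n).)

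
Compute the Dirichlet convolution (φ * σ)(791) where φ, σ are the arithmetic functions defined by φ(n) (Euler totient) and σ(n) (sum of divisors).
(φ * σ)(791) = 3164

Divisors of 791: [1, 7, 113, 791]. For each d | 791:
  d = 1: φ(1) · σ(791/1) = 1 · 912 = 912
  d = 7: φ(7) · σ(791/7) = 6 · 114 = 684
  d = 113: φ(113) · σ(791/113) = 112 · 8 = 896
  d = 791: φ(791) · σ(791/791) = 672 · 1 = 672
Summing: (φ * σ)(791) = 912 + 684 + 896 + 672 = 3164.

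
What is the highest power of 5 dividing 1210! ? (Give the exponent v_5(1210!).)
v_5(1210!) = 300

Legendre's formula: v_p(n!) = Σ_{k ≥ 1} ⌊n / p^k⌋. For p = 5, n = 1210, the terms are:
  ⌊1210/5^1⌋ = ⌊1210/5⌋ = 242
  ⌊1210/5^2⌋ = ⌊1210/25⌋ = 48
  ⌊1210/5^3⌋ = ⌊1210/125⌋ = 9
  ⌊1210/5^4⌋ = ⌊1210/625⌋ = 1
(the next term ⌊1210/5^5⌋ = 0, terminating the sum). Summing: v_5(1210!) = 242 + 48 + 9 + 1 = 300.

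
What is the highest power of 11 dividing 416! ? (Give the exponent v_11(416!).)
v_11(416!) = 40

Legendre's formula: v_p(n!) = Σ_{k ≥ 1} ⌊n / p^k⌋. For p = 11, n = 416, the terms are:
  ⌊416/11^1⌋ = ⌊416/11⌋ = 37
  ⌊416/11^2⌋ = ⌊416/121⌋ = 3
(the next term ⌊416/11^3⌋ = 0, terminating the sum). Summing: v_11(416!) = 37 + 3 = 40.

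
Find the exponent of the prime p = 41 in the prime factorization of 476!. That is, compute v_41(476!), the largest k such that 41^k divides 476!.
v_41(476!) = 11

Legendre's formula: v_p(n!) = Σ_{k ≥ 1} ⌊n / p^k⌋. For p = 41, n = 476, the terms are:
  ⌊476/41^1⌋ = ⌊476/41⌋ = 11
(the next term ⌊476/41^2⌋ = 0, terminating the sum). Summing: v_41(476!) = 11 = 11.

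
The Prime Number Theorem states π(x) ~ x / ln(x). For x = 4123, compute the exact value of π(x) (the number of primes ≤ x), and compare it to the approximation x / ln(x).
π(4123) = 566;  x/ln(x) ≈ 495.29;  relative error ≈ 12.49%.

Directly count primes up to 4123: π(4123) = 566. The PNT approximation gives 4123/ln(4123) ≈ 4123/8.32434 ≈ 495.29. Relative error (π(x) − x/ln(x)) / π(x) ≈ 12.49%; the approximation is known to undercount slightly (Li(x) is a better estimate).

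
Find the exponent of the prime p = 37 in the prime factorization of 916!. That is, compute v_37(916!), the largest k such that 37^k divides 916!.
v_37(916!) = 24

Legendre's formula: v_p(n!) = Σ_{k ≥ 1} ⌊n / p^k⌋. For p = 37, n = 916, the terms are:
  ⌊916/37^1⌋ = ⌊916/37⌋ = 24
(the next term ⌊916/37^2⌋ = 0, terminating the sum). Summing: v_37(916!) = 24 = 24.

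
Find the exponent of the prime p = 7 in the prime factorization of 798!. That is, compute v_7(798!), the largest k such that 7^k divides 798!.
v_7(798!) = 132

Legendre's formula: v_p(n!) = Σ_{k ≥ 1} ⌊n / p^k⌋. For p = 7, n = 798, the terms are:
  ⌊798/7^1⌋ = ⌊798/7⌋ = 114
  ⌊798/7^2⌋ = ⌊798/49⌋ = 16
  ⌊798/7^3⌋ = ⌊798/343⌋ = 2
(the next term ⌊798/7^4⌋ = 0, terminating the sum). Summing: v_7(798!) = 114 + 16 + 2 = 132.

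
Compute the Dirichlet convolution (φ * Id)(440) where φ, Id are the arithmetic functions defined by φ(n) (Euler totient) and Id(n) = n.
(φ * Id)(440) = 3780

Divisors of 440: [1, 2, 4, 5, 8, 10, 11, 20, 22, 40, 44, 55, 88, 110, 220, 440]. For each d | 440:
  d = 1: φ(1) · Id(440/1) = 1 · 440 = 440
  d = 2: φ(2) · Id(440/2) = 1 · 220 = 220
  d = 4: φ(4) · Id(440/4) = 2 · 110 = 220
  d = 5: φ(5) · Id(440/5) = 4 · 88 = 352
  d = 8: φ(8) · Id(440/8) = 4 · 55 = 220
  d = 10: φ(10) · Id(440/10) = 4 · 44 = 176
  d = 11: φ(11) · Id(440/11) = 10 · 40 = 400
  d = 20: φ(20) · Id(440/20) = 8 · 22 = 176
  d = 22: φ(22) · Id(440/22) = 10 · 20 = 200
  d = 40: φ(40) · Id(440/40) = 16 · 11 = 176
  d = 44: φ(44) · Id(440/44) = 20 · 10 = 200
  d = 55: φ(55) · Id(440/55) = 40 · 8 = 320
  d = 88: φ(88) · Id(440/88) = 40 · 5 = 200
  d = 110: φ(110) · Id(440/110) = 40 · 4 = 160
  d = 220: φ(220) · Id(440/220) = 80 · 2 = 160
  d = 440: φ(440) · Id(440/440) = 160 · 1 = 160
Summing: (φ * Id)(440) = 440 + 220 + 220 + 352 + 220 + 176 + 400 + 176 + 200 + 176 + 200 + 320 + 200 + 160 + 160 + 160 = 3780.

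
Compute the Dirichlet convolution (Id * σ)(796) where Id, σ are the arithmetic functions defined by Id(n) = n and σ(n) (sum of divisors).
(Id * σ)(796) = 6783

Divisors of 796: [1, 2, 4, 199, 398, 796]. For each d | 796:
  d = 1: Id(1) · σ(796/1) = 1 · 1400 = 1400
  d = 2: Id(2) · σ(796/2) = 2 · 600 = 1200
  d = 4: Id(4) · σ(796/4) = 4 · 200 = 800
  d = 199: Id(199) · σ(796/199) = 199 · 7 = 1393
  d = 398: Id(398) · σ(796/398) = 398 · 3 = 1194
  d = 796: Id(796) · σ(796/796) = 796 · 1 = 796
Summing: (Id * σ)(796) = 1400 + 1200 + 800 + 1393 + 1194 + 796 = 6783.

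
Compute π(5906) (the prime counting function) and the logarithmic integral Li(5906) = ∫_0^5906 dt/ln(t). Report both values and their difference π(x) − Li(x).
π(5906) = 777;  Li(5906) ≈ 789.60;  π(x) − Li(x) ≈ -12.60.

Direct count of primes ≤ 5906 gives π(5906) = 777. Numerical evaluation of the logarithmic integral gives Li(5906) ≈ 789.60. The difference π(x) − Li(x) ≈ -12.60 is typically negative for small/moderate x (Li(x) overestimates), though Littlewood's theorem shows this sign changes infinitely often.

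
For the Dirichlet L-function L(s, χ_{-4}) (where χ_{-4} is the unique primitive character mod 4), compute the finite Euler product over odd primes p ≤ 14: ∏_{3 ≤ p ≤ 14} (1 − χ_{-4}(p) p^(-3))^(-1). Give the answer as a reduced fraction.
∏ = 17910767875/18484721664

The odd primes p ≤ 14 are [3, 5, 7, 11, 13]. For each, χ(p) = 1 if p ≡ 1 mod 4, χ(p) = −1 if p ≡ 3 mod 4. Taking (1 − χ(p)/p^3)^(-1) = p^3/(p^3 − χ(p)): (1 − (-1)/3^3)^(-1) · (1 − (1)/5^3)^(-1) · (1 − (-1)/7^3)^(-1) · (1 − (-1)/11^3)^(-1) · (1 − (1)/13^3)^(-1) = 17910767875/18484721664.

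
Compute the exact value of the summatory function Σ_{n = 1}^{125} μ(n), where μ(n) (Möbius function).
Σ_{n ≤ 125} μ(n) = -1

Compute μ(n) for each 1 ≤ n ≤ 125: μ(1) = 1, μ(2) = -1, μ(3) = -1, μ(4) = 0, μ(5) = -1, μ(6) = 1, μ(7) = -1, μ(8) = 0, μ(9) = 0, μ(10) = 1, μ(11) = -1, μ(12) = 0, μ(13) = -1, μ(14) = 1, μ(15) = 1, μ(16) = 0, μ(17) = -1, μ(18) = 0, μ(19) = -1, μ(20) = 0, μ(21) = 1, μ(22) = 1, μ(23) = -1, μ(24) = 0, μ(25) = 0, μ(26) = 1, μ(27) = 0, μ(28) = 0, μ(29) = -1, μ(30) = -1, μ(31) = -1, μ(32) = 0, μ(33) = 1, μ(34) = 1, μ(35) = 1, μ(36) = 0, μ(37) = -1, μ(38) = 1, μ(39) = 1, μ(40) = 0, μ(41) = -1, μ(42) = -1, μ(43) = -1, μ(44) = 0, μ(45) = 0, μ(46) = 1, μ(47) = -1, μ(48) = 0, μ(49) = 0, μ(50) = 0, μ(51) = 1, μ(52) = 0, μ(53) = -1, μ(54) = 0, μ(55) = 1, μ(56) = 0, μ(57) = 1, μ(58) = 1, μ(59) = -1, μ(60) = 0, μ(61) = -1, μ(62) = 1, μ(63) = 0, μ(64) = 0, μ(65) = 1, μ(66) = -1, μ(67) = -1, μ(68) = 0, μ(69) = 1, μ(70) = -1, μ(71) = -1, μ(72) = 0, μ(73) = -1, μ(74) = 1, μ(75) = 0, μ(76) = 0, μ(77) = 1, μ(78) = -1, μ(79) = -1, μ(80) = 0, μ(81) = 0, μ(82) = 1, μ(83) = -1, μ(84) = 0, μ(85) = 1, μ(86) = 1, μ(87) = 1, μ(88) = 0, μ(89) = -1, μ(90) = 0, μ(91) = 1, μ(92) = 0, μ(93) = 1, μ(94) = 1, μ(95) = 1, μ(96) = 0, μ(97) = -1, μ(98) = 0, μ(99) = 0, μ(100) = 0, μ(101) = -1, μ(102) = -1, μ(103) = -1, μ(104) = 0, μ(105) = -1, μ(106) = 1, μ(107) = -1, μ(108) = 0, μ(109) = -1, μ(110) = -1, μ(111) = 1, μ(112) = 0, μ(113) = -1, μ(114) = -1, μ(115) = 1, μ(116) = 0, μ(117) = 0, μ(118) = 1, μ(119) = 1, μ(120) = 0, μ(121) = 0, μ(122) = 1, μ(123) = 1, μ(124) = 0, μ(125) = 0. Summing all 125 values: -1. (Mertens function M(x) = Σ_{n ≤ x} μ(n); on average M(x) should be small (PNT ⟺ M(x) = o(x)).)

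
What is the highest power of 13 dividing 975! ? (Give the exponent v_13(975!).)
v_13(975!) = 80

Legendre's formula: v_p(n!) = Σ_{k ≥ 1} ⌊n / p^k⌋. For p = 13, n = 975, the terms are:
  ⌊975/13^1⌋ = ⌊975/13⌋ = 75
  ⌊975/13^2⌋ = ⌊975/169⌋ = 5
(the next term ⌊975/13^3⌋ = 0, terminating the sum). Summing: v_13(975!) = 75 + 5 = 80.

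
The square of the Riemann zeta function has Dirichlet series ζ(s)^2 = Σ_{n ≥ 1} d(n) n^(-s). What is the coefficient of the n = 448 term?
d(448) = 14

ζ(s)^2 = (Σ 1/m^s)(Σ 1/k^s). The coefficient of 1/n^s in the product is the number of ordered pairs (m, k) with mk = n, which equals d(n). For n = 448, divisors are [1, 2, 4, 7, 8, 14, 16, 28, 32, 56, 64, 112, 224, 448], so d(448) = 14.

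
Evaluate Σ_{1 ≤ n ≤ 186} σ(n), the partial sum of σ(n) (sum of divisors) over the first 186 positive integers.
Σ_{n ≤ 186} σ(n) = 28558

Compute σ(n) for each 1 ≤ n ≤ 186: σ(1) = 1, σ(2) = 3, σ(3) = 4, σ(4) = 7, σ(5) = 6, σ(6) = 12, σ(7) = 8, σ(8) = 15, σ(9) = 13, σ(10) = 18, σ(11) = 12, σ(12) = 28, σ(13) = 14, σ(14) = 24, σ(15) = 24, σ(16) = 31, σ(17) = 18, σ(18) = 39, σ(19) = 20, σ(20) = 42, σ(21) = 32, σ(22) = 36, σ(23) = 24, σ(24) = 60, σ(25) = 31, σ(26) = 42, σ(27) = 40, σ(28) = 56, σ(29) = 30, σ(30) = 72, σ(31) = 32, σ(32) = 63, σ(33) = 48, σ(34) = 54, σ(35) = 48, σ(36) = 91, σ(37) = 38, σ(38) = 60, σ(39) = 56, σ(40) = 90, σ(41) = 42, σ(42) = 96, σ(43) = 44, σ(44) = 84, σ(45) = 78, σ(46) = 72, σ(47) = 48, σ(48) = 124, σ(49) = 57, σ(50) = 93, σ(51) = 72, σ(52) = 98, σ(53) = 54, σ(54) = 120, σ(55) = 72, σ(56) = 120, σ(57) = 80, σ(58) = 90, σ(59) = 60, σ(60) = 168, σ(61) = 62, σ(62) = 96, σ(63) = 104, σ(64) = 127, σ(65) = 84, σ(66) = 144, σ(67) = 68, σ(68) = 126, σ(69) = 96, σ(70) = 144, σ(71) = 72, σ(72) = 195, σ(73) = 74, σ(74) = 114, σ(75) = 124, σ(76) = 140, σ(77) = 96, σ(78) = 168, σ(79) = 80, σ(80) = 186, σ(81) = 121, σ(82) = 126, σ(83) = 84, σ(84) = 224, σ(85) = 108, σ(86) = 132, σ(87) = 120, σ(88) = 180, σ(89) = 90, σ(90) = 234, σ(91) = 112, σ(92) = 168, σ(93) = 128, σ(94) = 144, σ(95) = 120, σ(96) = 252, σ(97) = 98, σ(98) = 171, σ(99) = 156, σ(100) = 217, σ(101) = 102, σ(102) = 216, σ(103) = 104, σ(104) = 210, σ(105) = 192, σ(106) = 162, σ(107) = 108, σ(108) = 280, σ(109) = 110, σ(110) = 216, σ(111) = 152, σ(112) = 248, σ(113) = 114, σ(114) = 240, σ(115) = 144, σ(116) = 210, σ(117) = 182, σ(118) = 180, σ(119) = 144, σ(120) = 360, σ(121) = 133, σ(122) = 186, σ(123) = 168, σ(124) = 224, σ(125) = 156, σ(126) = 312, σ(127) = 128, σ(128) = 255, σ(129) = 176, σ(130) = 252, σ(131) = 132, σ(132) = 336, σ(133) = 160, σ(134) = 204, σ(135) = 240, σ(136) = 270, σ(137) = 138, σ(138) = 288, σ(139) = 140, σ(140) = 336, σ(141) = 192, σ(142) = 216, σ(143) = 168, σ(144) = 403, σ(145) = 180, σ(146) = 222, σ(147) = 228, σ(148) = 266, σ(149) = 150, σ(150) = 372, σ(151) = 152, σ(152) = 300, σ(153) = 234, σ(154) = 288, σ(155) = 192, σ(156) = 392, σ(157) = 158, σ(158) = 240, σ(159) = 216, σ(160) = 378, σ(161) = 192, σ(162) = 363, σ(163) = 164, σ(164) = 294, σ(165) = 288, σ(166) = 252, σ(167) = 168, σ(168) = 480, σ(169) = 183, σ(170) = 324, σ(171) = 260, σ(172) = 308, σ(173) = 174, σ(174) = 360, σ(175) = 248, σ(176) = 372, σ(177) = 240, σ(178) = 270, σ(179) = 180, σ(180) = 546, σ(181) = 182, σ(182) = 336, σ(183) = 248, σ(184) = 360, σ(185) = 228, σ(186) = 384. Summing all 186 values: 28558. (Average order: Σ_{n ≤ x} σ(n) ~ (π²/12) x². For x = 186, (π²/12)·186² ≈ 28454.07.)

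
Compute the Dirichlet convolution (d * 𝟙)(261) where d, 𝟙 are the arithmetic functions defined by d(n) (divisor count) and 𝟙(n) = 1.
(d * 𝟙)(261) = 18

Divisors of 261: [1, 3, 9, 29, 87, 261]. For each d | 261:
  d = 1: d(1) · 𝟙(261/1) = 1 · 1 = 1
  d = 3: d(3) · 𝟙(261/3) = 2 · 1 = 2
  d = 9: d(9) · 𝟙(261/9) = 3 · 1 = 3
  d = 29: d(29) · 𝟙(261/29) = 2 · 1 = 2
  d = 87: d(87) · 𝟙(261/87) = 4 · 1 = 4
  d = 261: d(261) · 𝟙(261/261) = 6 · 1 = 6
Summing: (d * 𝟙)(261) = 1 + 2 + 3 + 2 + 4 + 6 = 18.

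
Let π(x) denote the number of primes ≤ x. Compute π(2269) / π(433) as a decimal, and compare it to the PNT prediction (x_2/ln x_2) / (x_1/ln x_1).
π(2269)/π(433) = 337/84 ≈ 4.0119;  PNT prediction ≈ 4.1169.

π(433) = 84 and π(2269) = 337, so π(2269)/π(433) ≈ 4.0119. The PNT-predicted ratio is (2269/ln(2269)) / (433/ln(433)) ≈ 4.1169. The two agree to within a few percent, as expected.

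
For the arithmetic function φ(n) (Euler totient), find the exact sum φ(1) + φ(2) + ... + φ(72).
Σ_{n ≤ 72} φ(n) = 1588

Compute φ(n) for each 1 ≤ n ≤ 72: φ(1) = 1, φ(2) = 1, φ(3) = 2, φ(4) = 2, φ(5) = 4, φ(6) = 2, φ(7) = 6, φ(8) = 4, φ(9) = 6, φ(10) = 4, φ(11) = 10, φ(12) = 4, φ(13) = 12, φ(14) = 6, φ(15) = 8, φ(16) = 8, φ(17) = 16, φ(18) = 6, φ(19) = 18, φ(20) = 8, φ(21) = 12, φ(22) = 10, φ(23) = 22, φ(24) = 8, φ(25) = 20, φ(26) = 12, φ(27) = 18, φ(28) = 12, φ(29) = 28, φ(30) = 8, φ(31) = 30, φ(32) = 16, φ(33) = 20, φ(34) = 16, φ(35) = 24, φ(36) = 12, φ(37) = 36, φ(38) = 18, φ(39) = 24, φ(40) = 16, φ(41) = 40, φ(42) = 12, φ(43) = 42, φ(44) = 20, φ(45) = 24, φ(46) = 22, φ(47) = 46, φ(48) = 16, φ(49) = 42, φ(50) = 20, φ(51) = 32, φ(52) = 24, φ(53) = 52, φ(54) = 18, φ(55) = 40, φ(56) = 24, φ(57) = 36, φ(58) = 28, φ(59) = 58, φ(60) = 16, φ(61) = 60, φ(62) = 30, φ(63) = 36, φ(64) = 32, φ(65) = 48, φ(66) = 20, φ(67) = 66, φ(68) = 32, φ(69) = 44, φ(70) = 24, φ(71) = 70, φ(72) = 24. Summing all 72 values: 1588. (Average order: Σ_{n ≤ x} φ(n) ~ (3/π²) x². For x = 72, (3/π²)·72² ≈ 1575.75.)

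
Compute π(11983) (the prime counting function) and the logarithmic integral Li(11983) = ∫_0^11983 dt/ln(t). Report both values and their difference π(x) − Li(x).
π(11983) = 1437;  Li(11983) ≈ 1459.29;  π(x) − Li(x) ≈ -22.29.

Direct count of primes ≤ 11983 gives π(11983) = 1437. Numerical evaluation of the logarithmic integral gives Li(11983) ≈ 1459.29. The difference π(x) − Li(x) ≈ -22.29 is typically negative for small/moderate x (Li(x) overestimates), though Littlewood's theorem shows this sign changes infinitely often.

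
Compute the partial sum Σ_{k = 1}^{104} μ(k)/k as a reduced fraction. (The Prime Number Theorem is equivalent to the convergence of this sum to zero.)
Σ μ(k)/k = 41203144520038891926409588275527024249/23984823528925228172706521638692258396210

Values of μ(k) for 1 ≤ k ≤ 104: μ(1) = 1, μ(2) = -1, μ(3) = -1, μ(5) = -1, μ(6) = 1, μ(7) = -1, μ(10) = 1, μ(11) = -1, μ(13) = -1, μ(14) = 1, μ(15) = 1, μ(17) = -1, μ(19) = -1, μ(21) = 1, μ(22) = 1, μ(23) = -1, μ(26) = 1, μ(29) = -1, μ(30) = -1, μ(31) = -1, μ(33) = 1, μ(34) = 1, μ(35) = 1, μ(37) = -1, μ(38) = 1, μ(39) = 1, μ(41) = -1, μ(42) = -1, μ(43) = -1, μ(46) = 1, μ(47) = -1, μ(51) = 1, μ(53) = -1, μ(55) = 1, μ(57) = 1, μ(58) = 1, μ(59) = -1, μ(61) = -1, μ(62) = 1, μ(65) = 1, μ(66) = -1, μ(67) = -1, μ(69) = 1, μ(70) = -1, μ(71) = -1, μ(73) = -1, μ(74) = 1, μ(77) = 1, μ(78) = -1, μ(79) = -1, μ(82) = 1, μ(83) = -1, μ(85) = 1, μ(86) = 1, μ(87) = 1, μ(89) = -1, μ(91) = 1, μ(93) = 1, μ(94) = 1, μ(95) = 1, μ(97) = -1, μ(101) = -1, μ(102) = -1, μ(103) = -1, with μ = 0 on non-squarefree integers. Summing μ(k)/k for k where μ(k) ≠ 0 gives 41203144520038891926409588275527024249/23984823528925228172706521638692258396210 ≈ 0.0017. (PNT ⟺ this sum → 0 as n → ∞.)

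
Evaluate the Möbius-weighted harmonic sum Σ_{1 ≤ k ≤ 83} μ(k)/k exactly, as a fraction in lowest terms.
Σ μ(k)/k = -223590076836035175208867029720/8902150522975861711854133933093

Values of μ(k) for 1 ≤ k ≤ 83: μ(1) = 1, μ(2) = -1, μ(3) = -1, μ(5) = -1, μ(6) = 1, μ(7) = -1, μ(10) = 1, μ(11) = -1, μ(13) = -1, μ(14) = 1, μ(15) = 1, μ(17) = -1, μ(19) = -1, μ(21) = 1, μ(22) = 1, μ(23) = -1, μ(26) = 1, μ(29) = -1, μ(30) = -1, μ(31) = -1, μ(33) = 1, μ(34) = 1, μ(35) = 1, μ(37) = -1, μ(38) = 1, μ(39) = 1, μ(41) = -1, μ(42) = -1, μ(43) = -1, μ(46) = 1, μ(47) = -1, μ(51) = 1, μ(53) = -1, μ(55) = 1, μ(57) = 1, μ(58) = 1, μ(59) = -1, μ(61) = -1, μ(62) = 1, μ(65) = 1, μ(66) = -1, μ(67) = -1, μ(69) = 1, μ(70) = -1, μ(71) = -1, μ(73) = -1, μ(74) = 1, μ(77) = 1, μ(78) = -1, μ(79) = -1, μ(82) = 1, μ(83) = -1, with μ = 0 on non-squarefree integers. Summing μ(k)/k for k where μ(k) ≠ 0 gives -223590076836035175208867029720/8902150522975861711854133933093 ≈ -0.0251. (PNT ⟺ this sum → 0 as n → ∞.)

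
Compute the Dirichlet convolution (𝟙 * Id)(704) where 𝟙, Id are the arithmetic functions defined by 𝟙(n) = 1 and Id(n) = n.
(𝟙 * Id)(704) = 1524

Divisors of 704: [1, 2, 4, 8, 11, 16, 22, 32, 44, 64, 88, 176, 352, 704]. For each d | 704:
  d = 1: 𝟙(1) · Id(704/1) = 1 · 704 = 704
  d = 2: 𝟙(2) · Id(704/2) = 1 · 352 = 352
  d = 4: 𝟙(4) · Id(704/4) = 1 · 176 = 176
  d = 8: 𝟙(8) · Id(704/8) = 1 · 88 = 88
  d = 11: 𝟙(11) · Id(704/11) = 1 · 64 = 64
  d = 16: 𝟙(16) · Id(704/16) = 1 · 44 = 44
  d = 22: 𝟙(22) · Id(704/22) = 1 · 32 = 32
  d = 32: 𝟙(32) · Id(704/32) = 1 · 22 = 22
  d = 44: 𝟙(44) · Id(704/44) = 1 · 16 = 16
  d = 64: 𝟙(64) · Id(704/64) = 1 · 11 = 11
  d = 88: 𝟙(88) · Id(704/88) = 1 · 8 = 8
  d = 176: 𝟙(176) · Id(704/176) = 1 · 4 = 4
  d = 352: 𝟙(352) · Id(704/352) = 1 · 2 = 2
  d = 704: 𝟙(704) · Id(704/704) = 1 · 1 = 1
Summing: (𝟙 * Id)(704) = 704 + 352 + 176 + 88 + 64 + 44 + 32 + 22 + 16 + 11 + 8 + 4 + 2 + 1 = 1524.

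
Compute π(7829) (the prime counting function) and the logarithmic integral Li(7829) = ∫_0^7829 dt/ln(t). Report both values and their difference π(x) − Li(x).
π(7829) = 990;  Li(7829) ≈ 1007.37;  π(x) − Li(x) ≈ -17.37.

Direct count of primes ≤ 7829 gives π(7829) = 990. Numerical evaluation of the logarithmic integral gives Li(7829) ≈ 1007.37. The difference π(x) − Li(x) ≈ -17.37 is typically negative for small/moderate x (Li(x) overestimates), though Littlewood's theorem shows this sign changes infinitely often.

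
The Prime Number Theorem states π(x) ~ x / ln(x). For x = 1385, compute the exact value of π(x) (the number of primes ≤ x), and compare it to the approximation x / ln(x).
π(1385) = 221;  x/ln(x) ≈ 191.47;  relative error ≈ 13.36%.

Directly count primes up to 1385: π(1385) = 221. The PNT approximation gives 1385/ln(1385) ≈ 1385/7.23346 ≈ 191.47. Relative error (π(x) − x/ln(x)) / π(x) ≈ 13.36%; the approximation is known to undercount slightly (Li(x) is a better estimate).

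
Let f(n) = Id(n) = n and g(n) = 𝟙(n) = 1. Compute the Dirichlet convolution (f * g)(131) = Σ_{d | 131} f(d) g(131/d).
(Id * 𝟙)(131) = 132

Divisors of 131: [1, 131]. For each d | 131:
  d = 1: Id(1) · 𝟙(131/1) = 1 · 1 = 1
  d = 131: Id(131) · 𝟙(131/131) = 131 · 1 = 131
Summing: (Id * 𝟙)(131) = 1 + 131 = 132.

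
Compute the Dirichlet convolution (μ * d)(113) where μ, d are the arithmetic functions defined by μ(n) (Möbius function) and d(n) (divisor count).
(μ * d)(113) = 1

Divisors of 113: [1, 113]. For each d | 113:
  d = 1: μ(1) · d(113/1) = 1 · 2 = 2
  d = 113: μ(113) · d(113/113) = -1 · 1 = -1
Summing: (μ * d)(113) = 2 + -1 = 1.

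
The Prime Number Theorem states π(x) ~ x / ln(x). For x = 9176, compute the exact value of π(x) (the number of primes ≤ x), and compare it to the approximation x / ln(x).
π(9176) = 1137;  x/ln(x) ≈ 1005.66;  relative error ≈ 11.55%.

Directly count primes up to 9176: π(9176) = 1137. The PNT approximation gives 9176/ln(9176) ≈ 9176/9.12435 ≈ 1005.66. Relative error (π(x) − x/ln(x)) / π(x) ≈ 11.55%; the approximation is known to undercount slightly (Li(x) is a better estimate).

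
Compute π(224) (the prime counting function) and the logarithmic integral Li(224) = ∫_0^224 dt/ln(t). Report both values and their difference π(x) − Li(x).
π(224) = 48;  Li(224) ≈ 54.67;  π(x) − Li(x) ≈ -6.67.

Direct count of primes ≤ 224 gives π(224) = 48. Numerical evaluation of the logarithmic integral gives Li(224) ≈ 54.67. The difference π(x) − Li(x) ≈ -6.67 is typically negative for small/moderate x (Li(x) overestimates), though Littlewood's theorem shows this sign changes infinitely often.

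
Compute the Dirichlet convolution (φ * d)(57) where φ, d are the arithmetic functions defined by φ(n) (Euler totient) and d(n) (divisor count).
(φ * d)(57) = 80

Divisors of 57: [1, 3, 19, 57]. For each d | 57:
  d = 1: φ(1) · d(57/1) = 1 · 4 = 4
  d = 3: φ(3) · d(57/3) = 2 · 2 = 4
  d = 19: φ(19) · d(57/19) = 18 · 2 = 36
  d = 57: φ(57) · d(57/57) = 36 · 1 = 36
Summing: (φ * d)(57) = 4 + 4 + 36 + 36 = 80.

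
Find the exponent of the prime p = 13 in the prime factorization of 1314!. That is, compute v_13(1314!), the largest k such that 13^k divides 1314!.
v_13(1314!) = 108

Legendre's formula: v_p(n!) = Σ_{k ≥ 1} ⌊n / p^k⌋. For p = 13, n = 1314, the terms are:
  ⌊1314/13^1⌋ = ⌊1314/13⌋ = 101
  ⌊1314/13^2⌋ = ⌊1314/169⌋ = 7
(the next term ⌊1314/13^3⌋ = 0, terminating the sum). Summing: v_13(1314!) = 101 + 7 = 108.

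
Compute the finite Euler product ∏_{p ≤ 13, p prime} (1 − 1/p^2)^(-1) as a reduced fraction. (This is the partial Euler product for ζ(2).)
∏ = 715715/442368

The primes p ≤ 13 are [2, 3, 5, 7, 11, 13]. For each prime, (1 − 1/p^2)^(-1) = p^2 / (p^2 − 1). The product is (1 − 1/2^2)^(-1), (1 − 1/3^2)^(-1), (1 − 1/5^2)^(-1), (1 − 1/7^2)^(-1), (1 − 1/11^2)^(-1), (1 − 1/13^2)^(-1) = ∏ p^2 / (p^2 − 1) = 715715/442368.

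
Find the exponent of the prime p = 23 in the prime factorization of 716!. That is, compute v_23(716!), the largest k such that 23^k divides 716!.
v_23(716!) = 32

Legendre's formula: v_p(n!) = Σ_{k ≥ 1} ⌊n / p^k⌋. For p = 23, n = 716, the terms are:
  ⌊716/23^1⌋ = ⌊716/23⌋ = 31
  ⌊716/23^2⌋ = ⌊716/529⌋ = 1
(the next term ⌊716/23^3⌋ = 0, terminating the sum). Summing: v_23(716!) = 31 + 1 = 32.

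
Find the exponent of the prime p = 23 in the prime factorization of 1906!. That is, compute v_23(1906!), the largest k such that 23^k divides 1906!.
v_23(1906!) = 85

Legendre's formula: v_p(n!) = Σ_{k ≥ 1} ⌊n / p^k⌋. For p = 23, n = 1906, the terms are:
  ⌊1906/23^1⌋ = ⌊1906/23⌋ = 82
  ⌊1906/23^2⌋ = ⌊1906/529⌋ = 3
(the next term ⌊1906/23^3⌋ = 0, terminating the sum). Summing: v_23(1906!) = 82 + 3 = 85.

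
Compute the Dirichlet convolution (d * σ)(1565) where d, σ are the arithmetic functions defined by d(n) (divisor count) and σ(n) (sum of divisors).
(d * σ)(1565) = 2528

Divisors of 1565: [1, 5, 313, 1565]. For each d | 1565:
  d = 1: d(1) · σ(1565/1) = 1 · 1884 = 1884
  d = 5: d(5) · σ(1565/5) = 2 · 314 = 628
  d = 313: d(313) · σ(1565/313) = 2 · 6 = 12
  d = 1565: d(1565) · σ(1565/1565) = 4 · 1 = 4
Summing: (d * σ)(1565) = 1884 + 628 + 12 + 4 = 2528.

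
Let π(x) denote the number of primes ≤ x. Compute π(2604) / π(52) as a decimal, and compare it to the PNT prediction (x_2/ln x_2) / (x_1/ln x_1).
π(2604)/π(52) = 378/15 ≈ 25.2000;  PNT prediction ≈ 25.1584.

π(52) = 15 and π(2604) = 378, so π(2604)/π(52) ≈ 25.2000. The PNT-predicted ratio is (2604/ln(2604)) / (52/ln(52)) ≈ 25.1584. The two agree to within a few percent, as expected.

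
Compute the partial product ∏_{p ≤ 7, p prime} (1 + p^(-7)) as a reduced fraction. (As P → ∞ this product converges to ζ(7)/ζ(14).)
∏ = 31528037707363/31268898281250

The primes p ≤ 7 are [2, 3, 5, 7]. For each, (1 + 1/p^7) = (p^7 + 1)/p^7. Multiplying these fractions over p ∈ [2, 3, 5, 7] gives 31528037707363/31268898281250. (In the limit P → ∞ this tends to ζ(7)/ζ(14).)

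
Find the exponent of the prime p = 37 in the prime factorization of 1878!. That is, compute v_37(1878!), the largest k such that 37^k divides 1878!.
v_37(1878!) = 51

Legendre's formula: v_p(n!) = Σ_{k ≥ 1} ⌊n / p^k⌋. For p = 37, n = 1878, the terms are:
  ⌊1878/37^1⌋ = ⌊1878/37⌋ = 50
  ⌊1878/37^2⌋ = ⌊1878/1369⌋ = 1
(the next term ⌊1878/37^3⌋ = 0, terminating the sum). Summing: v_37(1878!) = 50 + 1 = 51.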